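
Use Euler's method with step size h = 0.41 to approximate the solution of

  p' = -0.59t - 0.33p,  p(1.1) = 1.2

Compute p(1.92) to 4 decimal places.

Euler: p_{n+1} = p_n + h·f(t_n, p_n).
t=1.100000, p=1.200000: f=-1.045000 → p ← 1.200000 + 0.41·(-1.045000) = 0.771550
t=1.510000, p=0.771550: f=-1.145512 → p ← 0.771550 + 0.41·(-1.145512) = 0.301890
p(1.92) ≈ 0.3019

0.3019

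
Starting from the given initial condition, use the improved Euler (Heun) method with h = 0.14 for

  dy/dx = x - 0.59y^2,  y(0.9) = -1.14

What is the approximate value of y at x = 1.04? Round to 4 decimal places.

-1.1098

Heun: k1 = f(x_n, y_n); k2 = f(x_n + h, y_n + h·k1); y_{n+1} = y_n + (h/2)·(k1 + k2).
x=0.900000, y=-1.140000:
  k1 = f(0.900000, -1.140000) = 0.133236
  k2 = f(1.040000, -1.121347) = 0.298123
  y ← -1.140000 + (0.14/2)·(0.133236 + 0.298123) = -1.109805
y(1.04) ≈ -1.1098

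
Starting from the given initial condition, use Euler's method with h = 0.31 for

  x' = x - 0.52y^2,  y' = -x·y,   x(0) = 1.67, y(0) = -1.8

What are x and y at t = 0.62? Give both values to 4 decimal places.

Euler on (x,y): x_{n+1} = x_n + h·x', y_{n+1} = y_n + h·y'.
0.000000: (1.670000, -1.800000); f=(-0.014800, 3.006000) → (1.665412, -0.868140)
0.310000: (1.665412, -0.868140); f=(1.273505, 1.445811) → (2.060199, -0.419939)
(x(0.62), y(0.62)) ≈ (2.0602, -0.4199)

2.0602, -0.4199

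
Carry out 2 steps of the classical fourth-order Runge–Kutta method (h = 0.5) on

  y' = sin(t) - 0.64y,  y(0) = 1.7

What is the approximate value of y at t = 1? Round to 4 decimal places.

1.2693

RK4: k1 = f(t_n, y_n); k2 = f(t_n + h/2, y_n + (h/2)·k1); k3 = f(t_n + h/2, y_n + (h/2)·k2); k4 = f(t_n + h, y_n + h·k3); y_{n+1} = y_n + (h/6)·(k1 + 2k2 + 2k3 + k4).
t=0.000000, y=1.700000:
  k1 = f(0.000000, 1.700000) = -1.088000
  k2 = f(0.250000, 1.428000) = -0.666516
  k3 = f(0.250000, 1.533371) = -0.733953
  k4 = f(0.500000, 1.333023) = -0.373709
  y ← 1.700000 + (0.5/6)·(k1 + 2k2 + 2k3 + k4) = 1.344779
t=0.500000, y=1.344779:
  k1 = f(0.500000, 1.344779) = -0.381233
  k2 = f(0.750000, 1.249471) = -0.118023
  k3 = f(0.750000, 1.315274) = -0.160136
  k4 = f(1.000000, 1.264711) = 0.032056
  y ← 1.344779 + (0.5/6)·(k1 + 2k2 + 2k3 + k4) = 1.269321
y(1) ≈ 1.2693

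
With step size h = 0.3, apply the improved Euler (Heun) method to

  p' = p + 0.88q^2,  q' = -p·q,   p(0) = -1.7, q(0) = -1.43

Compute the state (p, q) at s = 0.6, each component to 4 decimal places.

Heun on (p,q): k1 = f(s_n, state_n); k2 = f(s_n + h, state_n + h·k1); state_{n+1} = state_n + (h/2)·(k1 + k2).
0.000000: (-1.700000, -1.430000)
  k1 = (0.099512, -2.431000)
  predictor → (-1.670146, -2.159300)
  k2 = (2.432921, -3.606347)
  → (-1.320135, -2.335602)
0.300000: (-1.320135, -2.335602)
  k1 = (3.480298, -3.083310)
  predictor → (-0.276046, -3.260595)
  k2 = (9.079657, -0.900074)
  → (0.563858, -2.933110)
(p(0.6), q(0.6)) ≈ (0.5639, -2.9331)

0.5639, -2.9331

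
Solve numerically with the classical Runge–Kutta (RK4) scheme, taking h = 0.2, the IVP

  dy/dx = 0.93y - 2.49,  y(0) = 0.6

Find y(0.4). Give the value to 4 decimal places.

-0.3361

RK4: k1 = f(x_n, y_n); k2 = f(x_n + h/2, y_n + (h/2)·k1); k3 = f(x_n + h/2, y_n + (h/2)·k2); k4 = f(x_n + h, y_n + h·k3); y_{n+1} = y_n + (h/6)·(k1 + 2k2 + 2k3 + k4).
x=0.000000, y=0.600000:
  k1 = f(0.000000, 0.600000) = -1.932000
  k2 = f(0.100000, 0.406800) = -2.111676
  k3 = f(0.100000, 0.388832) = -2.128386
  k4 = f(0.200000, 0.174323) = -2.327880
  y ← 0.600000 + (0.2/6)·(k1 + 2k2 + 2k3 + k4) = 0.175333
x=0.200000, y=0.175333:
  k1 = f(0.200000, 0.175333) = -2.326940
  k2 = f(0.300000, -0.057361) = -2.543346
  k3 = f(0.300000, -0.079001) = -2.563471
  k4 = f(0.400000, -0.337361) = -2.803746
  y ← 0.175333 + (0.2/6)·(k1 + 2k2 + 2k3 + k4) = -0.336144
y(0.4) ≈ -0.3361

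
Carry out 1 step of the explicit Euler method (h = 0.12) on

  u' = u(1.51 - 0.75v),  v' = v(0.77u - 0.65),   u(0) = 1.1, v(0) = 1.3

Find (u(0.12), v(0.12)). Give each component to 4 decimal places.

Euler on (u,v): u_{n+1} = u_n + h·u', v_{n+1} = v_n + h·v'.
0.000000: (1.100000, 1.300000); f=(0.588500, 0.256100) → (1.170620, 1.330732)
(u(0.12), v(0.12)) ≈ (1.1706, 1.3307)

1.1706, 1.3307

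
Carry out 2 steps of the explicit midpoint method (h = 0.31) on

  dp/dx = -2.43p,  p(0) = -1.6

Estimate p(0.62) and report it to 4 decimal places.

Midpoint: k1 = f(x_n, p_n); k2 = f(x_n + h/2, p_n + (h/2)·k1); p_{n+1} = p_n + h·k2.
x=0.000000, p=-1.600000:
  k1 = f(0.000000, -1.600000) = 3.888000
  k2 = f(0.155000, -0.997360) = 2.423585
  p ← -1.600000 + 0.31·2.423585 = -0.848689
x=0.310000, p=-0.848689:
  k1 = f(0.310000, -0.848689) = 2.062314
  k2 = f(0.465000, -0.529030) = 1.285543
  p ← -0.848689 + 0.31·1.285543 = -0.450170
p(0.62) ≈ -0.4502

-0.4502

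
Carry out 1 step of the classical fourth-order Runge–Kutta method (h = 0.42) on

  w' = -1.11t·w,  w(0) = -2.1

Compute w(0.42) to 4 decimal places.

RK4: k1 = f(t_n, w_n); k2 = f(t_n + h/2, w_n + (h/2)·k1); k3 = f(t_n + h/2, w_n + (h/2)·k2); k4 = f(t_n + h, w_n + h·k3); w_{n+1} = w_n + (h/6)·(k1 + 2k2 + 2k3 + k4).
t=0.000000, w=-2.100000:
  k1 = f(0.000000, -2.100000) = 0.000000
  k2 = f(0.210000, -2.100000) = 0.489510
  k3 = f(0.210000, -1.997203) = 0.465548
  k4 = f(0.420000, -1.904470) = 0.887864
  w ← -2.100000 + (0.42/6)·(k1 + 2k2 + 2k3 + k4) = -1.904141
w(0.42) ≈ -1.9041

-1.9041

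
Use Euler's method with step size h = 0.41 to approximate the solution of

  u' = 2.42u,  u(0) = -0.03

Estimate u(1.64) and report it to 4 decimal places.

-0.4726

Euler: u_{n+1} = u_n + h·f(t_n, u_n).
t=0.000000, u=-0.030000: f=-0.072600 → u ← -0.030000 + 0.41·(-0.072600) = -0.059766
t=0.410000, u=-0.059766: f=-0.144634 → u ← -0.059766 + 0.41·(-0.144634) = -0.119066
t=0.820000, u=-0.119066: f=-0.288139 → u ← -0.119066 + 0.41·(-0.288139) = -0.237203
t=1.230000, u=-0.237203: f=-0.574031 → u ← -0.237203 + 0.41·(-0.574031) = -0.472556
u(1.64) ≈ -0.4726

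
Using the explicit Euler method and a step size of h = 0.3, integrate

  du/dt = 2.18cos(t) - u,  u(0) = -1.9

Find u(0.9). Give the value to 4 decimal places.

Euler: u_{n+1} = u_n + h·f(t_n, u_n).
t=0.000000, u=-1.900000: f=4.080000 → u ← -1.900000 + 0.3·4.080000 = -0.676000
t=0.300000, u=-0.676000: f=2.758634 → u ← -0.676000 + 0.3·2.758634 = 0.151590
t=0.600000, u=0.151590: f=1.647642 → u ← 0.151590 + 0.3·1.647642 = 0.645883
u(0.9) ≈ 0.6459

0.6459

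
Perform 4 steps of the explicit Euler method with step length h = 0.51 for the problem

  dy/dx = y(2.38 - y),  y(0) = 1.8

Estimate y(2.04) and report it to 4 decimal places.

2.3804

Euler: y_{n+1} = y_n + h·f(x_n, y_n).
x=0.000000, y=1.800000: f=1.044000 → y ← 1.800000 + 0.51·1.044000 = 2.332440
x=0.510000, y=2.332440: f=0.110931 → y ← 2.332440 + 0.51·0.110931 = 2.389015
x=1.020000, y=2.389015: f=-0.021536 → y ← 2.389015 + 0.51·(-0.021536) = 2.378031
x=1.530000, y=2.378031: f=0.004682 → y ← 2.378031 + 0.51·0.004682 = 2.380419
y(2.04) ≈ 2.3804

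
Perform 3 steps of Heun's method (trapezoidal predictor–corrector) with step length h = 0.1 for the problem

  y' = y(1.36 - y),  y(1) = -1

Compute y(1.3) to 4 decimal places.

-2.3367

Heun: k1 = f(x_n, y_n); k2 = f(x_n + h, y_n + h·k1); y_{n+1} = y_n + (h/2)·(k1 + k2).
x=1.000000, y=-1.000000:
  k1 = f(1.000000, -1.000000) = -2.360000
  k2 = f(1.100000, -1.236000) = -3.208656
  y ← -1.000000 + (0.1/2)·(-2.360000 + (-3.208656)) = -1.278433
x=1.100000, y=-1.278433:
  k1 = f(1.100000, -1.278433) = -3.373059
  k2 = f(1.200000, -1.615739) = -4.808016
  y ← -1.278433 + (0.1/2)·(-3.373059 + (-4.808016)) = -1.687487
x=1.200000, y=-1.687487:
  k1 = f(1.200000, -1.687487) = -5.142593
  k2 = f(1.300000, -2.201746) = -7.842059
  y ← -1.687487 + (0.1/2)·(-5.142593 + (-7.842059)) = -2.336719
y(1.3) ≈ -2.3367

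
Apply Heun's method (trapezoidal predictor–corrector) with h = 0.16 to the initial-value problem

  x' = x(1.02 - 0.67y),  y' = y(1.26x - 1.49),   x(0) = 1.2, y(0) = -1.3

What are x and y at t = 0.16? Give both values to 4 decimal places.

1.6184, -1.3523

Heun on (x,y): k1 = f(t_n, state_n); k2 = f(t_n + h, state_n + h·k1); state_{n+1} = state_n + (h/2)·(k1 + k2).
0.000000: (1.200000, -1.300000)
  k1 = (2.269200, -0.028600)
  predictor → (1.563072, -1.304576)
  k2 = (2.960561, -0.625506)
  → (1.618381, -1.352328)
(x(0.16), y(0.16)) ≈ (1.6184, -1.3523)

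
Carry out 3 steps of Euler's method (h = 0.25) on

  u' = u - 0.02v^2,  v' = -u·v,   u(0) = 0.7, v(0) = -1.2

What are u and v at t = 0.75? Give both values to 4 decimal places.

1.3468, -0.5659

Euler on (u,v): u_{n+1} = u_n + h·u', v_{n+1} = v_n + h·v'.
0.000000: (0.700000, -1.200000); f=(0.671200, 0.840000) → (0.867800, -0.990000)
0.250000: (0.867800, -0.990000); f=(0.848198, 0.859122) → (1.079849, -0.775219)
0.500000: (1.079849, -0.775219); f=(1.067830, 0.837120) → (1.346807, -0.565939)
(u(0.75), v(0.75)) ≈ (1.3468, -0.5659)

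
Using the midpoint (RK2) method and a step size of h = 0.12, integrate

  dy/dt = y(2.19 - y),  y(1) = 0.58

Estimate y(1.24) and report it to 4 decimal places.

0.8291

Midpoint: k1 = f(t_n, y_n); k2 = f(t_n + h/2, y_n + (h/2)·k1); y_{n+1} = y_n + h·k2.
t=1.000000, y=0.580000:
  k1 = f(1.000000, 0.580000) = 0.933800
  k2 = f(1.060000, 0.636028) = 0.988370
  y ← 0.580000 + 0.12·0.988370 = 0.698604
t=1.120000, y=0.698604:
  k1 = f(1.120000, 0.698604) = 1.041896
  k2 = f(1.180000, 0.761118) = 1.087548
  y ← 0.698604 + 0.12·1.087548 = 0.829110
y(1.24) ≈ 0.8291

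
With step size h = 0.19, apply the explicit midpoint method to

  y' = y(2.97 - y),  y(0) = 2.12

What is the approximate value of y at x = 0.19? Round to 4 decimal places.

2.4155

Midpoint: k1 = f(x_n, y_n); k2 = f(x_n + h/2, y_n + (h/2)·k1); y_{n+1} = y_n + h·k2.
x=0.000000, y=2.120000:
  k1 = f(0.000000, 2.120000) = 1.802000
  k2 = f(0.095000, 2.291190) = 1.555283
  y ← 2.120000 + 0.19·1.555283 = 2.415504
y(0.19) ≈ 2.4155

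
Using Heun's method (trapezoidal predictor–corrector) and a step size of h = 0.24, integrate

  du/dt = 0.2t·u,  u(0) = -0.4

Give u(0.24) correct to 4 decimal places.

-0.4023

Heun: k1 = f(t_n, u_n); k2 = f(t_n + h, u_n + h·k1); u_{n+1} = u_n + (h/2)·(k1 + k2).
t=0.000000, u=-0.400000:
  k1 = f(0.000000, -0.400000) = 0.000000
  k2 = f(0.240000, -0.400000) = -0.019200
  u ← -0.400000 + (0.24/2)·(0.000000 + (-0.019200)) = -0.402304
u(0.24) ≈ -0.4023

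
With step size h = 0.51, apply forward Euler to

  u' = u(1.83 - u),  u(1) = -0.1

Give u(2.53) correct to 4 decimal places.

-0.8636

Euler: u_{n+1} = u_n + h·f(x_n, u_n).
x=1.000000, u=-0.100000: f=-0.193000 → u ← -0.100000 + 0.51·(-0.193000) = -0.198430
x=1.510000, u=-0.198430: f=-0.402501 → u ← -0.198430 + 0.51·(-0.402501) = -0.403706
x=2.020000, u=-0.403706: f=-0.901760 → u ← -0.403706 + 0.51·(-0.901760) = -0.863603
u(2.53) ≈ -0.8636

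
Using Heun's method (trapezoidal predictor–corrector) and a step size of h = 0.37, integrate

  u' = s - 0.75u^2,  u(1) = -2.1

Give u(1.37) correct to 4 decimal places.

Heun: k1 = f(s_n, u_n); k2 = f(s_n + h, u_n + h·k1); u_{n+1} = u_n + (h/2)·(k1 + k2).
s=1.000000, u=-2.100000:
  k1 = f(1.000000, -2.100000) = -2.307500
  k2 = f(1.370000, -2.953775) = -5.173590
  u ← -2.100000 + (0.37/2)·(-2.307500 + (-5.173590)) = -3.484002
u(1.37) ≈ -3.4840

-3.4840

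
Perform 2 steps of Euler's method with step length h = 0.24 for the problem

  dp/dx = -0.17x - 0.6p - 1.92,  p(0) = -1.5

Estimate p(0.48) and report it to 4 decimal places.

Euler: p_{n+1} = p_n + h·f(x_n, p_n).
x=0.000000, p=-1.500000: f=-1.020000 → p ← -1.500000 + 0.24·(-1.020000) = -1.744800
x=0.240000, p=-1.744800: f=-0.913920 → p ← -1.744800 + 0.24·(-0.913920) = -1.964141
p(0.48) ≈ -1.9641

-1.9641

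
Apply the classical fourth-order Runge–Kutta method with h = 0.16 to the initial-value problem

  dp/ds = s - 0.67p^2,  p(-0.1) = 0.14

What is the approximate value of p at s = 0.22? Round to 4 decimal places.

RK4: k1 = f(s_n, p_n); k2 = f(s_n + h/2, p_n + (h/2)·k1); k3 = f(s_n + h/2, p_n + (h/2)·k2); k4 = f(s_n + h, p_n + h·k3); p_{n+1} = p_n + (h/6)·(k1 + 2k2 + 2k3 + k4).
s=-0.100000, p=0.140000:
  k1 = f(-0.100000, 0.140000) = -0.113132
  k2 = f(-0.020000, 0.130949) = -0.031489
  k3 = f(-0.020000, 0.137481) = -0.032664
  k4 = f(0.060000, 0.134774) = 0.047830
  p ← 0.140000 + (0.16/6)·(k1 + 2k2 + 2k3 + k4) = 0.134837
s=0.060000, p=0.134837:
  k1 = f(0.060000, 0.134837) = 0.047819
  k2 = f(0.140000, 0.138663) = 0.127118
  k3 = f(0.140000, 0.145007) = 0.125912
  k4 = f(0.220000, 0.154983) = 0.203907
  p ← 0.134837 + (0.16/6)·(k1 + 2k2 + 2k3 + k4) = 0.155045
p(0.22) ≈ 0.1550

0.1550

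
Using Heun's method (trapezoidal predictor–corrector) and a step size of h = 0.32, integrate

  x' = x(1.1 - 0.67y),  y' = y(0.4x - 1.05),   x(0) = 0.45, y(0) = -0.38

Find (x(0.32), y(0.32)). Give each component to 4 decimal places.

Heun on (x,y): k1 = f(t_n, state_n); k2 = f(t_n + h, state_n + h·k1); state_{n+1} = state_n + (h/2)·(k1 + k2).
0.000000: (0.450000, -0.380000)
  k1 = (0.609570, 0.330600)
  predictor → (0.645062, -0.274208)
  k2 = (0.828079, 0.217166)
  → (0.680024, -0.292357)
(x(0.32), y(0.32)) ≈ (0.6800, -0.2924)

0.6800, -0.2924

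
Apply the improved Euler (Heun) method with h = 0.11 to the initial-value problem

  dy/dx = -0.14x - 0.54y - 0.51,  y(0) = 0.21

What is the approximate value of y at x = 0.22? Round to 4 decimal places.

Heun: k1 = f(x_n, y_n); k2 = f(x_n + h, y_n + h·k1); y_{n+1} = y_n + (h/2)·(k1 + k2).
x=0.000000, y=0.210000:
  k1 = f(0.000000, 0.210000) = -0.623400
  k2 = f(0.110000, 0.141426) = -0.601770
  y ← 0.210000 + (0.11/2)·(-0.623400 + (-0.601770)) = 0.142616
x=0.110000, y=0.142616:
  k1 = f(0.110000, 0.142616) = -0.602412
  k2 = f(0.220000, 0.076350) = -0.582029
  y ← 0.142616 + (0.11/2)·(-0.602412 + (-0.582029)) = 0.077471
y(0.22) ≈ 0.0775

0.0775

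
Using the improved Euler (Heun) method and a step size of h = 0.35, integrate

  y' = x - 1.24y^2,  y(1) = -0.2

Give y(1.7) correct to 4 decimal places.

0.6311

Heun: k1 = f(x_n, y_n); k2 = f(x_n + h, y_n + h·k1); y_{n+1} = y_n + (h/2)·(k1 + k2).
x=1.000000, y=-0.200000:
  k1 = f(1.000000, -0.200000) = 0.950400
  k2 = f(1.350000, 0.132640) = 1.328184
  y ← -0.200000 + (0.35/2)·(0.950400 + 1.328184) = 0.198752
x=1.350000, y=0.198752:
  k1 = f(1.350000, 0.198752) = 1.301017
  k2 = f(1.700000, 0.654108) = 1.169457
  y ← 0.198752 + (0.35/2)·(1.301017 + 1.169457) = 0.631085
y(1.7) ≈ 0.6311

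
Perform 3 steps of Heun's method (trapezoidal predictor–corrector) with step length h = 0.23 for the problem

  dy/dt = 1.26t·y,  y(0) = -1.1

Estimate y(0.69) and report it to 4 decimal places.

-1.4813

Heun: k1 = f(t_n, y_n); k2 = f(t_n + h, y_n + h·k1); y_{n+1} = y_n + (h/2)·(k1 + k2).
t=0.000000, y=-1.100000:
  k1 = f(0.000000, -1.100000) = 0.000000
  k2 = f(0.230000, -1.100000) = -0.318780
  y ← -1.100000 + (0.23/2)·(0.000000 + (-0.318780)) = -1.136660
t=0.230000, y=-1.136660:
  k1 = f(0.230000, -1.136660) = -0.329404
  k2 = f(0.460000, -1.212423) = -0.702720
  y ← -1.136660 + (0.23/2)·(-0.329404 + (-0.702720)) = -1.255354
t=0.460000, y=-1.255354:
  k1 = f(0.460000, -1.255354) = -0.727603
  k2 = f(0.690000, -1.422703) = -1.236898
  y ← -1.255354 + (0.23/2)·(-0.727603 + (-1.236898)) = -1.481272
y(0.69) ≈ -1.4813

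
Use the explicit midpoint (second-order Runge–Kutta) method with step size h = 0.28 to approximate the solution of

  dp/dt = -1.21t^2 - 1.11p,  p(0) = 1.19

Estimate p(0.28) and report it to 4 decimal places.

Midpoint: k1 = f(t_n, p_n); k2 = f(t_n + h/2, p_n + (h/2)·k1); p_{n+1} = p_n + h·k2.
t=0.000000, p=1.190000:
  k1 = f(0.000000, 1.190000) = -1.320900
  k2 = f(0.140000, 1.005074) = -1.139348
  p ← 1.190000 + 0.28·(-1.139348) = 0.870983
p(0.28) ≈ 0.8710

0.8710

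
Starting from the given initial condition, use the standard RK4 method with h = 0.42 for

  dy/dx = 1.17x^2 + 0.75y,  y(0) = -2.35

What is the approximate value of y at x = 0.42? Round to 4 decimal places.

-3.1887

RK4: k1 = f(x_n, y_n); k2 = f(x_n + h/2, y_n + (h/2)·k1); k3 = f(x_n + h/2, y_n + (h/2)·k2); k4 = f(x_n + h, y_n + h·k3); y_{n+1} = y_n + (h/6)·(k1 + 2k2 + 2k3 + k4).
x=0.000000, y=-2.350000:
  k1 = f(0.000000, -2.350000) = -1.762500
  k2 = f(0.210000, -2.720125) = -1.988497
  k3 = f(0.210000, -2.767584) = -2.024091
  k4 = f(0.420000, -3.200118) = -2.193701
  y ← -2.350000 + (0.42/6)·(k1 + 2k2 + 2k3 + k4) = -3.188696
y(0.42) ≈ -3.1887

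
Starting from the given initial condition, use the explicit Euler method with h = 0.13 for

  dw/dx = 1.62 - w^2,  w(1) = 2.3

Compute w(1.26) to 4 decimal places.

Euler: w_{n+1} = w_n + h·f(x_n, w_n).
x=1.000000, w=2.300000: f=-3.670000 → w ← 2.300000 + 0.13·(-3.670000) = 1.822900
x=1.130000, w=1.822900: f=-1.702964 → w ← 1.822900 + 0.13·(-1.702964) = 1.601515
w(1.26) ≈ 1.6015

1.6015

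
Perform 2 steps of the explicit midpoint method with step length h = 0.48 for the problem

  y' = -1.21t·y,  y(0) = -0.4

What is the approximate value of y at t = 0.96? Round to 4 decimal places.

-0.2204

Midpoint: k1 = f(t_n, y_n); k2 = f(t_n + h/2, y_n + (h/2)·k1); y_{n+1} = y_n + h·k2.
t=0.000000, y=-0.400000:
  k1 = f(0.000000, -0.400000) = 0.000000
  k2 = f(0.240000, -0.400000) = 0.116160
  y ← -0.400000 + 0.48·0.116160 = -0.344243
t=0.480000, y=-0.344243:
  k1 = f(0.480000, -0.344243) = 0.199936
  k2 = f(0.720000, -0.296258) = 0.258100
  y ← -0.344243 + 0.48·0.258100 = -0.220355
y(0.96) ≈ -0.2204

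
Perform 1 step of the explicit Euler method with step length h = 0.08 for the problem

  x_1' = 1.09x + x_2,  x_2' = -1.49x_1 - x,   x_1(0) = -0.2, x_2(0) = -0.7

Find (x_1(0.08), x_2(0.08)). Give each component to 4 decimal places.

-0.2560, -0.6762

Euler on (x_1,x_2): x_1_{n+1} = x_1_n + h·x_1', x_2_{n+1} = x_2_n + h·x_2'.
0.000000: (-0.200000, -0.700000); f=(-0.700000, 0.298000) → (-0.256000, -0.676160)
(x_1(0.08), x_2(0.08)) ≈ (-0.2560, -0.6762)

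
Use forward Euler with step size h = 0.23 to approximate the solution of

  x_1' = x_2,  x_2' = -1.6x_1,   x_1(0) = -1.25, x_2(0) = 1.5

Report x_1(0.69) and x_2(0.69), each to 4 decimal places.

0.0732, 2.4602

Euler on (x_1,x_2): x_1_{n+1} = x_1_n + h·x_1', x_2_{n+1} = x_2_n + h·x_2'.
0.000000: (-1.250000, 1.500000); f=(1.500000, 2.000000) → (-0.905000, 1.960000)
0.230000: (-0.905000, 1.960000); f=(1.960000, 1.448000) → (-0.454200, 2.293040)
0.460000: (-0.454200, 2.293040); f=(2.293040, 0.726720) → (0.073199, 2.460186)
(x_1(0.69), x_2(0.69)) ≈ (0.0732, 2.4602)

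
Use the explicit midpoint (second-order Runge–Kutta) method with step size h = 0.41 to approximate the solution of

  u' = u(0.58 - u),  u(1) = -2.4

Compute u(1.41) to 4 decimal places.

Midpoint: k1 = f(s_n, u_n); k2 = f(s_n + h/2, u_n + (h/2)·k1); u_{n+1} = u_n + h·k2.
s=1.000000, u=-2.400000:
  k1 = f(1.000000, -2.400000) = -7.152000
  k2 = f(1.205000, -3.866160) = -17.189566
  u ← -2.400000 + 0.41·(-17.189566) = -9.447722
u(1.41) ≈ -9.4477

-9.4477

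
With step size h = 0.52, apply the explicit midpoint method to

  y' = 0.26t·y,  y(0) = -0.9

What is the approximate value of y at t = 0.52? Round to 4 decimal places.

-0.9316

Midpoint: k1 = f(t_n, y_n); k2 = f(t_n + h/2, y_n + (h/2)·k1); y_{n+1} = y_n + h·k2.
t=0.000000, y=-0.900000:
  k1 = f(0.000000, -0.900000) = 0.000000
  k2 = f(0.260000, -0.900000) = -0.060840
  y ← -0.900000 + 0.52·(-0.060840) = -0.931637
y(0.52) ≈ -0.9316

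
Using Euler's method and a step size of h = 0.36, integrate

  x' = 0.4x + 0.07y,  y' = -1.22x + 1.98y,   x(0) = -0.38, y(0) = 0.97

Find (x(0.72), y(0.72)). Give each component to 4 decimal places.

-0.4233, 3.3117

Euler on (x,y): x_{n+1} = x_n + h·x', y_{n+1} = y_n + h·y'.
0.000000: (-0.380000, 0.970000); f=(-0.084100, 2.384200) → (-0.410276, 1.828312)
0.360000: (-0.410276, 1.828312); f=(-0.036129, 4.120594) → (-0.423282, 3.311726)
(x(0.72), y(0.72)) ≈ (-0.4233, 3.3117)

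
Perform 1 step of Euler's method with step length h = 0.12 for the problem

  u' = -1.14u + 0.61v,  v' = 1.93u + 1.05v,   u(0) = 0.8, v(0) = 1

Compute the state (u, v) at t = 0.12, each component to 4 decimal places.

0.7638, 1.3113

Euler on (u,v): u_{n+1} = u_n + h·u', v_{n+1} = v_n + h·v'.
0.000000: (0.800000, 1.000000); f=(-0.302000, 2.594000) → (0.763760, 1.311280)
(u(0.12), v(0.12)) ≈ (0.7638, 1.3113)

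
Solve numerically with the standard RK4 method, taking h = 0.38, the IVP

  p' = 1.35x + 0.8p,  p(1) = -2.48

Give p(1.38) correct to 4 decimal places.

RK4: k1 = f(x_n, p_n); k2 = f(x_n + h/2, p_n + (h/2)·k1); k3 = f(x_n + h/2, p_n + (h/2)·k2); k4 = f(x_n + h, p_n + h·k3); p_{n+1} = p_n + (h/6)·(k1 + 2k2 + 2k3 + k4).
x=1.000000, p=-2.480000:
  k1 = f(1.000000, -2.480000) = -0.634000
  k2 = f(1.190000, -2.600460) = -0.473868
  k3 = f(1.190000, -2.570035) = -0.449528
  k4 = f(1.380000, -2.650821) = -0.257656
  p ← -2.480000 + (0.38/6)·(k1 + 2k2 + 2k3 + k4) = -2.653435
p(1.38) ≈ -2.6534

-2.6534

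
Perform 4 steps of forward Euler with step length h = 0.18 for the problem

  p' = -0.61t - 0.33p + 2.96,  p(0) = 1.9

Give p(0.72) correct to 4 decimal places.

Euler: p_{n+1} = p_n + h·f(t_n, p_n).
t=0.000000, p=1.900000: f=2.333000 → p ← 1.900000 + 0.18·2.333000 = 2.319940
t=0.180000, p=2.319940: f=2.084620 → p ← 2.319940 + 0.18·2.084620 = 2.695172
t=0.360000, p=2.695172: f=1.850993 → p ← 2.695172 + 0.18·1.850993 = 3.028350
t=0.540000, p=3.028350: f=1.631244 → p ← 3.028350 + 0.18·1.631244 = 3.321974
p(0.72) ≈ 3.3220

3.3220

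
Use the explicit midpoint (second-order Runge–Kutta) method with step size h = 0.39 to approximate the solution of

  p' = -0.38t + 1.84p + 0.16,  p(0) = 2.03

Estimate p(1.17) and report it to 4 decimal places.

Midpoint: k1 = f(t_n, p_n); k2 = f(t_n + h/2, p_n + (h/2)·k1); p_{n+1} = p_n + h·k2.
t=0.000000, p=2.030000:
  k1 = f(0.000000, 2.030000) = 3.895200
  k2 = f(0.195000, 2.789564) = 5.218698
  p ← 2.030000 + 0.39·5.218698 = 4.065292
t=0.390000, p=4.065292:
  k1 = f(0.390000, 4.065292) = 7.491938
  k2 = f(0.585000, 5.526220) = 10.105945
  p ← 4.065292 + 0.39·10.105945 = 8.006611
t=0.780000, p=8.006611:
  k1 = f(0.780000, 8.006611) = 14.595763
  k2 = f(0.975000, 10.852784) = 19.758623
  p ← 8.006611 + 0.39·19.758623 = 15.712474
p(1.17) ≈ 15.7125

15.7125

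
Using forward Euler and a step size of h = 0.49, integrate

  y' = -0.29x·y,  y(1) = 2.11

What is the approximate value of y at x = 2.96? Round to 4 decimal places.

Euler: y_{n+1} = y_n + h·f(x_n, y_n).
x=1.000000, y=2.110000: f=-0.611900 → y ← 2.110000 + 0.49·(-0.611900) = 1.810169
x=1.490000, y=1.810169: f=-0.782174 → y ← 1.810169 + 0.49·(-0.782174) = 1.426904
x=1.980000, y=1.426904: f=-0.819328 → y ← 1.426904 + 0.49·(-0.819328) = 1.025433
x=2.470000, y=1.025433: f=-0.734518 → y ← 1.025433 + 0.49·(-0.734518) = 0.665519
y(2.96) ≈ 0.6655

0.6655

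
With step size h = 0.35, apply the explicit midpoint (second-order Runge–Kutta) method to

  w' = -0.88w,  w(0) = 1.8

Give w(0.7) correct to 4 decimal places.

0.9842

Midpoint: k1 = f(t_n, w_n); k2 = f(t_n + h/2, w_n + (h/2)·k1); w_{n+1} = w_n + h·k2.
t=0.000000, w=1.800000:
  k1 = f(0.000000, 1.800000) = -1.584000
  k2 = f(0.175000, 1.522800) = -1.340064
  w ← 1.800000 + 0.35·(-1.340064) = 1.330978
t=0.350000, w=1.330978:
  k1 = f(0.350000, 1.330978) = -1.171260
  k2 = f(0.525000, 1.126007) = -0.990886
  w ← 1.330978 + 0.35·(-0.990886) = 0.984167
w(0.7) ≈ 0.9842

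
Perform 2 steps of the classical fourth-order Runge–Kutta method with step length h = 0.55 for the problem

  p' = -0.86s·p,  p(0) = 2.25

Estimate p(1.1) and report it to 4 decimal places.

1.3372

RK4: k1 = f(s_n, p_n); k2 = f(s_n + h/2, p_n + (h/2)·k1); k3 = f(s_n + h/2, p_n + (h/2)·k2); k4 = f(s_n + h, p_n + h·k3); p_{n+1} = p_n + (h/6)·(k1 + 2k2 + 2k3 + k4).
s=0.000000, p=2.250000:
  k1 = f(0.000000, 2.250000) = 0.000000
  k2 = f(0.275000, 2.250000) = -0.532125
  k3 = f(0.275000, 2.103666) = -0.497517
  k4 = f(0.550000, 1.976366) = -0.934821
  p ← 2.250000 + (0.55/6)·(k1 + 2k2 + 2k3 + k4) = 1.975540
s=0.550000, p=1.975540:
  k1 = f(0.550000, 1.975540) = -0.934431
  k2 = f(0.825000, 1.718572) = -1.219327
  k3 = f(0.825000, 1.640226) = -1.163740
  k4 = f(1.100000, 1.335483) = -1.263367
  p ← 1.975540 + (0.55/6)·(k1 + 2k2 + 2k3 + k4) = 1.337180
p(1.1) ≈ 1.3372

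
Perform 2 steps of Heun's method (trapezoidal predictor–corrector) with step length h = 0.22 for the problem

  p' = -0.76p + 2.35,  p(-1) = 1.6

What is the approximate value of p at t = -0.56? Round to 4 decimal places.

Heun: k1 = f(t_n, p_n); k2 = f(t_n + h, p_n + h·k1); p_{n+1} = p_n + (h/2)·(k1 + k2).
t=-1.000000, p=1.600000:
  k1 = f(-1.000000, 1.600000) = 1.134000
  k2 = f(-0.780000, 1.849480) = 0.944395
  p ← 1.600000 + (0.22/2)·(1.134000 + 0.944395) = 1.828623
t=-0.780000, p=1.828623:
  k1 = f(-0.780000, 1.828623) = 0.960246
  k2 = f(-0.560000, 2.039878) = 0.799693
  p ← 1.828623 + (0.22/2)·(0.960246 + 0.799693) = 2.022217
p(-0.56) ≈ 2.0222

2.0222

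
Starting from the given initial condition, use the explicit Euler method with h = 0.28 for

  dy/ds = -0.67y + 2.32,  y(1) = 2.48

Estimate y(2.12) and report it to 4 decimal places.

Euler: y_{n+1} = y_n + h·f(s_n, y_n).
s=1.000000, y=2.480000: f=0.658400 → y ← 2.480000 + 0.28·0.658400 = 2.664352
s=1.280000, y=2.664352: f=0.534884 → y ← 2.664352 + 0.28·0.534884 = 2.814120
s=1.560000, y=2.814120: f=0.434540 → y ← 2.814120 + 0.28·0.434540 = 2.935791
s=1.840000, y=2.935791: f=0.353020 → y ← 2.935791 + 0.28·0.353020 = 3.034636
y(2.12) ≈ 3.0346

3.0346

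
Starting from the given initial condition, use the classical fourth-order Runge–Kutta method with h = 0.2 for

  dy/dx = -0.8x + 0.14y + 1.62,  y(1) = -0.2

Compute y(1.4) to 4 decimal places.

RK4: k1 = f(x_n, y_n); k2 = f(x_n + h/2, y_n + (h/2)·k1); k3 = f(x_n + h/2, y_n + (h/2)·k2); k4 = f(x_n + h, y_n + h·k3); y_{n+1} = y_n + (h/6)·(k1 + 2k2 + 2k3 + k4).
x=1.000000, y=-0.200000:
  k1 = f(1.000000, -0.200000) = 0.792000
  k2 = f(1.100000, -0.120800) = 0.723088
  k3 = f(1.100000, -0.127691) = 0.722123
  k4 = f(1.200000, -0.055575) = 0.652219
  y ← -0.200000 + (0.2/6)·(k1 + 2k2 + 2k3 + k4) = -0.055512
x=1.200000, y=-0.055512:
  k1 = f(1.200000, -0.055512) = 0.652228
  k2 = f(1.300000, 0.009711) = 0.581360
  k3 = f(1.300000, 0.002624) = 0.580367
  k4 = f(1.400000, 0.060562) = 0.508479
  y ← -0.055512 + (0.2/6)·(k1 + 2k2 + 2k3 + k4) = 0.060627
y(1.4) ≈ 0.0606

0.0606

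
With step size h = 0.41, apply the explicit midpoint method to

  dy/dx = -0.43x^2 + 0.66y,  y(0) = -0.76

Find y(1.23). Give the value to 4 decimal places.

-2.0040

Midpoint: k1 = f(x_n, y_n); k2 = f(x_n + h/2, y_n + (h/2)·k1); y_{n+1} = y_n + h·k2.
x=0.000000, y=-0.760000:
  k1 = f(0.000000, -0.760000) = -0.501600
  k2 = f(0.205000, -0.862828) = -0.587537
  y ← -0.760000 + 0.41·(-0.587537) = -1.000890
x=0.410000, y=-1.000890:
  k1 = f(0.410000, -1.000890) = -0.732871
  k2 = f(0.615000, -1.151129) = -0.922382
  y ← -1.000890 + 0.41·(-0.922382) = -1.379067
x=0.820000, y=-1.379067:
  k1 = f(0.820000, -1.379067) = -1.199316
  k2 = f(1.025000, -1.624927) = -1.524220
  y ← -1.379067 + 0.41·(-1.524220) = -2.003997
y(1.23) ≈ -2.0040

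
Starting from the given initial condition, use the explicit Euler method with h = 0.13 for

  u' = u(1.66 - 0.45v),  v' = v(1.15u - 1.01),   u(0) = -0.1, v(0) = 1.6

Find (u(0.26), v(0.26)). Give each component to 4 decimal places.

-0.1275, 1.1637

Euler on (u,v): u_{n+1} = u_n + h·u', v_{n+1} = v_n + h·v'.
0.000000: (-0.100000, 1.600000); f=(-0.094000, -1.800000) → (-0.112220, 1.366000)
0.130000: (-0.112220, 1.366000); f=(-0.117304, -1.555946) → (-0.127469, 1.163727)
(u(0.26), v(0.26)) ≈ (-0.1275, 1.1637)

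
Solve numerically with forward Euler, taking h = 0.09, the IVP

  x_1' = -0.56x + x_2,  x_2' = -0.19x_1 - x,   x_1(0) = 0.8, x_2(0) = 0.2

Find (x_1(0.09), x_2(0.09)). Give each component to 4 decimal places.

0.8180, 0.1863

Euler on (x_1,x_2): x_1_{n+1} = x_1_n + h·x_1', x_2_{n+1} = x_2_n + h·x_2'.
0.000000: (0.800000, 0.200000); f=(0.200000, -0.152000) → (0.818000, 0.186320)
(x_1(0.09), x_2(0.09)) ≈ (0.8180, 0.1863)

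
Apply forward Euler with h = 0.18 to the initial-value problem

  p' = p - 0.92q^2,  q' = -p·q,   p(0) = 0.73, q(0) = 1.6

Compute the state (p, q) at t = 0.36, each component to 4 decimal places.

0.1964, 1.2803

Euler on (p,q): p_{n+1} = p_n + h·p', q_{n+1} = q_n + h·q'.
0.000000: (0.730000, 1.600000); f=(-1.625200, -1.168000) → (0.437464, 1.389760)
0.180000: (0.437464, 1.389760); f=(-1.339454, -0.607970) → (0.196362, 1.280325)
(p(0.36), q(0.36)) ≈ (0.1964, 1.2803)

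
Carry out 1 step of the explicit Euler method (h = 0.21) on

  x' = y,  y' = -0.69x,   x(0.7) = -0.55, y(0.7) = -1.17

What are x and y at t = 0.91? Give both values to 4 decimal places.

Euler on (x,y): x_{n+1} = x_n + h·x', y_{n+1} = y_n + h·y'.
0.700000: (-0.550000, -1.170000); f=(-1.170000, 0.379500) → (-0.795700, -1.090305)
(x(0.91), y(0.91)) ≈ (-0.7957, -1.0903)

-0.7957, -1.0903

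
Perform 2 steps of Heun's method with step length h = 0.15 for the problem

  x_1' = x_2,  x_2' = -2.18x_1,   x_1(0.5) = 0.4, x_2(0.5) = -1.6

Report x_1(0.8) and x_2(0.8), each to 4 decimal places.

Heun on (x_1,x_2): k1 = f(t_n, state_n); k2 = f(t_n + h, state_n + h·k1); state_{n+1} = state_n + (h/2)·(k1 + k2).
0.500000: (0.400000, -1.600000)
  k1 = (-1.600000, -0.872000)
  predictor → (0.160000, -1.730800)
  k2 = (-1.730800, -0.348800)
  → (0.150190, -1.691560)
0.650000: (0.150190, -1.691560)
  k1 = (-1.691560, -0.327414)
  predictor → (-0.103544, -1.740672)
  k2 = (-1.740672, 0.225726)
  → (-0.107227, -1.699187)
(x_1(0.8), x_2(0.8)) ≈ (-0.1072, -1.6992)

-0.1072, -1.6992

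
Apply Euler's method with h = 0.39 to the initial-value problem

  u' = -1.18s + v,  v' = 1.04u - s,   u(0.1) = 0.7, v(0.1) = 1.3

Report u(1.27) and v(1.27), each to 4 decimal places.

Euler on (u,v): u_{n+1} = u_n + h·u', v_{n+1} = v_n + h·v'.
0.100000: (0.700000, 1.300000); f=(1.182000, 0.628000) → (1.160980, 1.544920)
0.490000: (1.160980, 1.544920); f=(0.966720, 0.717419) → (1.538001, 1.824713)
0.880000: (1.538001, 1.824713); f=(0.786313, 0.719521) → (1.844663, 2.105327)
(u(1.27), v(1.27)) ≈ (1.8447, 2.1053)

1.8447, 2.1053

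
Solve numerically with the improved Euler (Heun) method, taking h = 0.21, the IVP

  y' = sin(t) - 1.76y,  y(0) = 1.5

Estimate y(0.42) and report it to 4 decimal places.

0.8042

Heun: k1 = f(t_n, y_n); k2 = f(t_n + h, y_n + h·k1); y_{n+1} = y_n + (h/2)·(k1 + k2).
t=0.000000, y=1.500000:
  k1 = f(0.000000, 1.500000) = -2.640000
  k2 = f(0.210000, 0.945600) = -1.455796
  y ← 1.500000 + (0.21/2)·(-2.640000 + (-1.455796)) = 1.069941
t=0.210000, y=1.069941:
  k1 = f(0.210000, 1.069941) = -1.674637
  k2 = f(0.420000, 0.718268) = -0.856391
  y ← 1.069941 + (0.21/2)·(-1.674637 + (-0.856391)) = 0.804184
y(0.42) ≈ 0.8042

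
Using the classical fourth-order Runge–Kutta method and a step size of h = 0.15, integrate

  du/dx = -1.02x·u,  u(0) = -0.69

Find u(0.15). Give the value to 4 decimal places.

RK4: k1 = f(x_n, u_n); k2 = f(x_n + h/2, u_n + (h/2)·k1); k3 = f(x_n + h/2, u_n + (h/2)·k2); k4 = f(x_n + h, u_n + h·k3); u_{n+1} = u_n + (h/6)·(k1 + 2k2 + 2k3 + k4).
x=0.000000, u=-0.690000:
  k1 = f(0.000000, -0.690000) = 0.000000
  k2 = f(0.075000, -0.690000) = 0.052785
  k3 = f(0.075000, -0.686041) = 0.052482
  k4 = f(0.150000, -0.682128) = 0.104366
  u ← -0.690000 + (0.15/6)·(k1 + 2k2 + 2k3 + k4) = -0.682128
u(0.15) ≈ -0.6821

-0.6821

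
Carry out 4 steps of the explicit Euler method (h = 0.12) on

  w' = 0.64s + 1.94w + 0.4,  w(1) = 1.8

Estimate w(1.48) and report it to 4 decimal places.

4.9241

Euler: w_{n+1} = w_n + h·f(s_n, w_n).
s=1.000000, w=1.800000: f=4.532000 → w ← 1.800000 + 0.12·4.532000 = 2.343840
s=1.120000, w=2.343840: f=5.663850 → w ← 2.343840 + 0.12·5.663850 = 3.023502
s=1.240000, w=3.023502: f=7.059194 → w ← 3.023502 + 0.12·7.059194 = 3.870605
s=1.360000, w=3.870605: f=8.779374 → w ← 3.870605 + 0.12·8.779374 = 4.924130
w(1.48) ≈ 4.9241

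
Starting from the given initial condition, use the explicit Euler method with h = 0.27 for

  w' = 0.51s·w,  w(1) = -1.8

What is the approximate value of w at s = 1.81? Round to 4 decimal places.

Euler: w_{n+1} = w_n + h·f(s_n, w_n).
s=1.000000, w=-1.800000: f=-0.918000 → w ← -1.800000 + 0.27·(-0.918000) = -2.047860
s=1.270000, w=-2.047860: f=-1.326399 → w ← -2.047860 + 0.27·(-1.326399) = -2.405988
s=1.540000, w=-2.405988: f=-1.889663 → w ← -2.405988 + 0.27·(-1.889663) = -2.916197
w(1.81) ≈ -2.9162

-2.9162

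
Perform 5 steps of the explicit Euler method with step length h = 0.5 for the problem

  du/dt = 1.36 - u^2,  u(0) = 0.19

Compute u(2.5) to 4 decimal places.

1.1662

Euler: u_{n+1} = u_n + h·f(t_n, u_n).
t=0.000000, u=0.190000: f=1.323900 → u ← 0.190000 + 0.5·1.323900 = 0.851950
t=0.500000, u=0.851950: f=0.634181 → u ← 0.851950 + 0.5·0.634181 = 1.169041
t=1.000000, u=1.169041: f=-0.006656 → u ← 1.169041 + 0.5·(-0.006656) = 1.165713
t=1.500000, u=1.165713: f=0.001114 → u ← 1.165713 + 0.5·0.001114 = 1.166270
t=2.000000, u=1.166270: f=-0.000185 → u ← 1.166270 + 0.5·(-0.000185) = 1.166177
u(2.5) ≈ 1.1662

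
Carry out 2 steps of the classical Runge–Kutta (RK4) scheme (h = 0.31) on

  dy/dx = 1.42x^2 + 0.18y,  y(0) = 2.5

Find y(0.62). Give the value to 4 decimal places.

RK4: k1 = f(x_n, y_n); k2 = f(x_n + h/2, y_n + (h/2)·k1); k3 = f(x_n + h/2, y_n + (h/2)·k2); k4 = f(x_n + h, y_n + h·k3); y_{n+1} = y_n + (h/6)·(k1 + 2k2 + 2k3 + k4).
x=0.000000, y=2.500000:
  k1 = f(0.000000, 2.500000) = 0.450000
  k2 = f(0.155000, 2.569750) = 0.496671
  k3 = f(0.155000, 2.576984) = 0.497973
  k4 = f(0.310000, 2.654372) = 0.614249
  y ← 2.500000 + (0.31/6)·(k1 + 2k2 + 2k3 + k4) = 2.657766
x=0.310000, y=2.657766:
  k1 = f(0.310000, 2.657766) = 0.614860
  k2 = f(0.465000, 2.753069) = 0.802592
  k3 = f(0.465000, 2.782168) = 0.807830
  k4 = f(0.620000, 2.908193) = 1.069323
  y ← 2.657766 + (0.31/6)·(k1 + 2k2 + 2k3 + k4) = 2.911192
y(0.62) ≈ 2.9112

2.9112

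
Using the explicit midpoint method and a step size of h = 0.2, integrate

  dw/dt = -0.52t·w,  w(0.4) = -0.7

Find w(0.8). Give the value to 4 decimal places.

-0.6175

Midpoint: k1 = f(t_n, w_n); k2 = f(t_n + h/2, w_n + (h/2)·k1); w_{n+1} = w_n + h·k2.
t=0.400000, w=-0.700000:
  k1 = f(0.400000, -0.700000) = 0.145600
  k2 = f(0.500000, -0.685440) = 0.178214
  w ← -0.700000 + 0.2·0.178214 = -0.664357
t=0.600000, w=-0.664357:
  k1 = f(0.600000, -0.664357) = 0.207279
  k2 = f(0.700000, -0.643629) = 0.234281
  w ← -0.664357 + 0.2·0.234281 = -0.617501
w(0.8) ≈ -0.6175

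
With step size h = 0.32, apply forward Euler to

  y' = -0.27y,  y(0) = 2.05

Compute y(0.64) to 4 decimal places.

1.7111

Euler: y_{n+1} = y_n + h·f(x_n, y_n).
x=0.000000, y=2.050000: f=-0.553500 → y ← 2.050000 + 0.32·(-0.553500) = 1.872880
x=0.320000, y=1.872880: f=-0.505678 → y ← 1.872880 + 0.32·(-0.505678) = 1.711063
y(0.64) ≈ 1.7111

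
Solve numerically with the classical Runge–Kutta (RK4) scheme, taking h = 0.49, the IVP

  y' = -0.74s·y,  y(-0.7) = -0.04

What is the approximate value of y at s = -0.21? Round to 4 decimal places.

RK4: k1 = f(s_n, y_n); k2 = f(s_n + h/2, y_n + (h/2)·k1); k3 = f(s_n + h/2, y_n + (h/2)·k2); k4 = f(s_n + h, y_n + h·k3); y_{n+1} = y_n + (h/6)·(k1 + 2k2 + 2k3 + k4).
s=-0.700000, y=-0.040000:
  k1 = f(-0.700000, -0.040000) = -0.020720
  k2 = f(-0.455000, -0.045076) = -0.015177
  k3 = f(-0.455000, -0.043718) = -0.014720
  k4 = f(-0.210000, -0.047213) = -0.007337
  y ← -0.040000 + (0.49/6)·(k1 + 2k2 + 2k3 + k4) = -0.047175
y(-0.21) ≈ -0.0472

-0.0472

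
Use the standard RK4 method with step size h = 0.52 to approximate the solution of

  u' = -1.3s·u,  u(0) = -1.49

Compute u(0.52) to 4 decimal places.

-1.2498

RK4: k1 = f(s_n, u_n); k2 = f(s_n + h/2, u_n + (h/2)·k1); k3 = f(s_n + h/2, u_n + (h/2)·k2); k4 = f(s_n + h, u_n + h·k3); u_{n+1} = u_n + (h/6)·(k1 + 2k2 + 2k3 + k4).
s=0.000000, u=-1.490000:
  k1 = f(0.000000, -1.490000) = 0.000000
  k2 = f(0.260000, -1.490000) = 0.503620
  k3 = f(0.260000, -1.359059) = 0.459362
  k4 = f(0.520000, -1.251132) = 0.845765
  u ← -1.490000 + (0.52/6)·(k1 + 2k2 + 2k3 + k4) = -1.249783
u(0.52) ≈ -1.2498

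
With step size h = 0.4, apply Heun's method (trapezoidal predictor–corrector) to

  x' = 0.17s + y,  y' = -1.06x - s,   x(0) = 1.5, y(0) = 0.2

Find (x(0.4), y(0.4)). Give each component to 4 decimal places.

Heun on (x,y): k1 = f(s_n, state_n); k2 = f(s_n + h, state_n + h·k1); state_{n+1} = state_n + (h/2)·(k1 + k2).
0.000000: (1.500000, 0.200000)
  k1 = (0.200000, -1.590000)
  predictor → (1.580000, -0.436000)
  k2 = (-0.368000, -2.074800)
  → (1.466400, -0.532960)
(x(0.4), y(0.4)) ≈ (1.4664, -0.5330)

1.4664, -0.5330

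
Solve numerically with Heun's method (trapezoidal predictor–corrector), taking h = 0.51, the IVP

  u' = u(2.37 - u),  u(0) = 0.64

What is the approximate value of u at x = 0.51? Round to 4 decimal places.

1.2803

Heun: k1 = f(x_n, u_n); k2 = f(x_n + h, u_n + h·k1); u_{n+1} = u_n + (h/2)·(k1 + k2).
x=0.000000, u=0.640000:
  k1 = f(0.000000, 0.640000) = 1.107200
  k2 = f(0.510000, 1.204672) = 1.403838
  u ← 0.640000 + (0.51/2)·(1.107200 + 1.403838) = 1.280315
u(0.51) ≈ 1.2803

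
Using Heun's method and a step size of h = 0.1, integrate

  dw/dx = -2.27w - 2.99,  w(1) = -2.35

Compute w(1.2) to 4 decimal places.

Heun: k1 = f(x_n, w_n); k2 = f(x_n + h, w_n + h·k1); w_{n+1} = w_n + (h/2)·(k1 + k2).
x=1.000000, w=-2.350000:
  k1 = f(1.000000, -2.350000) = 2.344500
  k2 = f(1.100000, -2.115550) = 1.812299
  w ← -2.350000 + (0.1/2)·(2.344500 + 1.812299) = -2.142160
x=1.100000, w=-2.142160:
  k1 = f(1.100000, -2.142160) = 1.872703
  k2 = f(1.200000, -1.954890) = 1.447600
  w ← -2.142160 + (0.1/2)·(1.872703 + 1.447600) = -1.976145
w(1.2) ≈ -1.9761

-1.9761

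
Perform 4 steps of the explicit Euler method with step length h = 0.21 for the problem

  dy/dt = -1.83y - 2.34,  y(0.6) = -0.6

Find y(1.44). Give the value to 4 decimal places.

Euler: y_{n+1} = y_n + h·f(t_n, y_n).
t=0.600000, y=-0.600000: f=-1.242000 → y ← -0.600000 + 0.21·(-1.242000) = -0.860820
t=0.810000, y=-0.860820: f=-0.764699 → y ← -0.860820 + 0.21·(-0.764699) = -1.021407
t=1.020000, y=-1.021407: f=-0.470825 → y ← -1.021407 + 0.21·(-0.470825) = -1.120280
t=1.230000, y=-1.120280: f=-0.289887 → y ← -1.120280 + 0.21·(-0.289887) = -1.181157
y(1.44) ≈ -1.1812

-1.1812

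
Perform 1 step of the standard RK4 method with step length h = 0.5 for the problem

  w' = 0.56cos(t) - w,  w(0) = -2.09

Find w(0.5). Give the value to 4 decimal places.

-1.0582

RK4: k1 = f(t_n, w_n); k2 = f(t_n + h/2, w_n + (h/2)·k1); k3 = f(t_n + h/2, w_n + (h/2)·k2); k4 = f(t_n + h, w_n + h·k3); w_{n+1} = w_n + (h/6)·(k1 + 2k2 + 2k3 + k4).
t=0.000000, w=-2.090000:
  k1 = f(0.000000, -2.090000) = 2.650000
  k2 = f(0.250000, -1.427500) = 1.970091
  k3 = f(0.250000, -1.597477) = 2.140068
  k4 = f(0.500000, -1.019966) = 1.511412
  w ← -2.090000 + (0.5/6)·(k1 + 2k2 + 2k3 + k4) = -1.058189
w(0.5) ≈ -1.0582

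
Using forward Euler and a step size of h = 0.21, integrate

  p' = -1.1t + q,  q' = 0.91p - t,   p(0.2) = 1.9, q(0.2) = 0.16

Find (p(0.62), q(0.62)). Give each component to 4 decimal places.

Euler on (p,q): p_{n+1} = p_n + h·p', q_{n+1} = q_n + h·q'.
0.200000: (1.900000, 0.160000); f=(-0.060000, 1.529000) → (1.887400, 0.481090)
0.410000: (1.887400, 0.481090); f=(0.030090, 1.307534) → (1.893719, 0.755672)
(p(0.62), q(0.62)) ≈ (1.8937, 0.7557)

1.8937, 0.7557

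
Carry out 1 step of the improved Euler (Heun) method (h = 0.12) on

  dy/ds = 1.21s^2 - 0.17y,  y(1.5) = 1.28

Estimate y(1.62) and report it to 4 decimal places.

Heun: k1 = f(s_n, y_n); k2 = f(s_n + h, y_n + h·k1); y_{n+1} = y_n + (h/2)·(k1 + k2).
s=1.500000, y=1.280000:
  k1 = f(1.500000, 1.280000) = 2.504900
  k2 = f(1.620000, 1.580588) = 2.906824
  y ← 1.280000 + (0.12/2)·(2.504900 + 2.906824) = 1.604703
y(1.62) ≈ 1.6047

1.6047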